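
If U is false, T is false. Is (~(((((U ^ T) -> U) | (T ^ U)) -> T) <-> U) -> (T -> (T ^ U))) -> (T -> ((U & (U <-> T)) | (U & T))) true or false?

True

U ^ T = False ^ False = False
(U ^ T) -> U = False -> False = True
T ^ U = False ^ False = False
((U ^ T) -> U) | (T ^ U) = True | False = True
(((U ^ T) -> U) | (T ^ U)) -> T = True -> False = False
((((U ^ T) -> U) | (T ^ U)) -> T) <-> U = False <-> False = True
~(((((U ^ T) -> U) | (T ^ U)) -> T) <-> U) = ~True = False
T ^ U = False ^ False = False
T -> (T ^ U) = False -> False = True
~(((((U ^ T) -> U) | (T ^ U)) -> T) <-> U) -> (T -> (T ^ U)) = False -> True = True
U <-> T = False <-> False = True
U & (U <-> T) = False & True = False
U & T = False & False = False
(U & (U <-> T)) | (U & T) = False | False = False
T -> ((U & (U <-> T)) | (U & T)) = False -> False = True
(~(((((U ^ T) -> U) | (T ^ U)) -> T) <-> U) -> (T -> (T ^ U))) -> (T -> ((U & (U <-> T)) | (U & T))) = True -> True = True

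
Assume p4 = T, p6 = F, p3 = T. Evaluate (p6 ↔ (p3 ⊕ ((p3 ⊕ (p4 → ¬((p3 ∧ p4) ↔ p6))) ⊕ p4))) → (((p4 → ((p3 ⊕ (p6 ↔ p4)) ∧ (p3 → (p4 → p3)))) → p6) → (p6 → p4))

T

p3 ∧ p4 = T ∧ T = T
(p3 ∧ p4) ↔ p6 = T ↔ F = F
¬((p3 ∧ p4) ↔ p6) = ¬F = T
p4 → ¬((p3 ∧ p4) ↔ p6) = T → T = T
p3 ⊕ (p4 → ¬((p3 ∧ p4) ↔ p6)) = T ⊕ T = F
(p3 ⊕ (p4 → ¬((p3 ∧ p4) ↔ p6))) ⊕ p4 = F ⊕ T = T
p3 ⊕ ((p3 ⊕ (p4 → ¬((p3 ∧ p4) ↔ p6))) ⊕ p4) = T ⊕ T = F
p6 ↔ (p3 ⊕ ((p3 ⊕ (p4 → ¬((p3 ∧ p4) ↔ p6))) ⊕ p4)) = F ↔ F = T
p6 ↔ p4 = F ↔ T = F
p3 ⊕ (p6 ↔ p4) = T ⊕ F = T
p4 → p3 = T → T = T
p3 → (p4 → p3) = T → T = T
(p3 ⊕ (p6 ↔ p4)) ∧ (p3 → (p4 → p3)) = T ∧ T = T
p4 → ((p3 ⊕ (p6 ↔ p4)) ∧ (p3 → (p4 → p3))) = T → T = T
(p4 → ((p3 ⊕ (p6 ↔ p4)) ∧ (p3 → (p4 → p3)))) → p6 = T → F = F
p6 → p4 = F → T = T
((p4 → ((p3 ⊕ (p6 ↔ p4)) ∧ (p3 → (p4 → p3)))) → p6) → (p6 → p4) = F → T = T
(p6 ↔ (p3 ⊕ ((p3 ⊕ (p4 → ¬((p3 ∧ p4) ↔ p6))) ⊕ p4))) → (((p4 → ((p3 ⊕ (p6 ↔ p4)) ∧ (p3 → (p4 → p3)))) → p6) → (p6 → p4)) = T → T = T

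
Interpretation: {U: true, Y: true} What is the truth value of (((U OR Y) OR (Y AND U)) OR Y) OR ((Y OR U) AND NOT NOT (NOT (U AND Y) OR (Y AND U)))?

true

U OR Y = true OR true = true
Y AND U = true AND true = true
(U OR Y) OR (Y AND U) = true OR true = true
((U OR Y) OR (Y AND U)) OR Y = true OR true = true
Y OR U = true OR true = true
U AND Y = true AND true = true
NOT (U AND Y) = NOT true = false
Y AND U = true AND true = true
NOT (U AND Y) OR (Y AND U) = false OR true = true
NOT (NOT (U AND Y) OR (Y AND U)) = NOT true = false
NOT NOT (NOT (U AND Y) OR (Y AND U)) = NOT false = true
(Y OR U) AND NOT NOT (NOT (U AND Y) OR (Y AND U)) = true AND true = true
(((U OR Y) OR (Y AND U)) OR Y) OR ((Y OR U) AND NOT NOT (NOT (U AND Y) OR (Y AND U))) = true OR true = true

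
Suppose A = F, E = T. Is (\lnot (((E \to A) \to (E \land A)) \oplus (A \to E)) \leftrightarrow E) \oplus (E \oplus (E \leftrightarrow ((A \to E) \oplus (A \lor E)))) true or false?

F

E \to A = T \to F = F
E \land A = T \land F = F
(E \to A) \to (E \land A) = F \to F = T
A \to E = F \to T = T
((E \to A) \to (E \land A)) \oplus (A \to E) = T \oplus T = F
\lnot (((E \to A) \to (E \land A)) \oplus (A \to E)) = \lnot F = T
\lnot (((E \to A) \to (E \land A)) \oplus (A \to E)) \leftrightarrow E = T \leftrightarrow T = T
A \to E = F \to T = T
A \lor E = F \lor T = T
(A \to E) \oplus (A \lor E) = T \oplus T = F
E \leftrightarrow ((A \to E) \oplus (A \lor E)) = T \leftrightarrow F = F
E \oplus (E \leftrightarrow ((A \to E) \oplus (A \lor E))) = T \oplus F = T
(\lnot (((E \to A) \to (E \land A)) \oplus (A \to E)) \leftrightarrow E) \oplus (E \oplus (E \leftrightarrow ((A \to E) \oplus (A \lor E)))) = T \oplus T = F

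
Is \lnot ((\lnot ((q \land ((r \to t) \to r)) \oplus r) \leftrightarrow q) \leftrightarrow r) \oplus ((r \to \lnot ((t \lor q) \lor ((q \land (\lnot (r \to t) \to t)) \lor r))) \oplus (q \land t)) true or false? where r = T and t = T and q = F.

r \to t = T \to T = T
(r \to t) \to r = T \to T = T
q \land ((r \to t) \to r) = F \land T = F
(q \land ((r \to t) \to r)) \oplus r = F \oplus T = T
\lnot ((q \land ((r \to t) \to r)) \oplus r) = \lnot T = F
\lnot ((q \land ((r \to t) \to r)) \oplus r) \leftrightarrow q = F \leftrightarrow F = T
(\lnot ((q \land ((r \to t) \to r)) \oplus r) \leftrightarrow q) \leftrightarrow r = T \leftrightarrow T = T
\lnot ((\lnot ((q \land ((r \to t) \to r)) \oplus r) \leftrightarrow q) \leftrightarrow r) = \lnot T = F
t \lor q = T \lor F = T
r \to t = T \to T = T
\lnot (r \to t) = \lnot T = F
\lnot (r \to t) \to t = F \to T = T
q \land (\lnot (r \to t) \to t) = F \land T = F
(q \land (\lnot (r \to t) \to t)) \lor r = F \lor T = T
(t \lor q) \lor ((q \land (\lnot (r \to t) \to t)) \lor r) = T \lor T = T
\lnot ((t \lor q) \lor ((q \land (\lnot (r \to t) \to t)) \lor r)) = \lnot T = F
r \to \lnot ((t \lor q) \lor ((q \land (\lnot (r \to t) \to t)) \lor r)) = T \to F = F
q \land t = F \land T = F
(r \to \lnot ((t \lor q) \lor ((q \land (\lnot (r \to t) \to t)) \lor r))) \oplus (q \land t) = F \oplus F = F
\lnot ((\lnot ((q \land ((r \to t) \to r)) \oplus r) \leftrightarrow q) \leftrightarrow r) \oplus ((r \to \lnot ((t \lor q) \lor ((q \land (\lnot (r \to t) \to t)) \lor r))) \oplus (q \land t)) = F \oplus F = F

F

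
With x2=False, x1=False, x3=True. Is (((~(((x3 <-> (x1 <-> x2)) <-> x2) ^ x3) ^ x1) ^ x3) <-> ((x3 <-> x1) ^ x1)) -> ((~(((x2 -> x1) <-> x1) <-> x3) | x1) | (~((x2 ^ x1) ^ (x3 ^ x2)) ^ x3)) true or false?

x1 <-> x2 = False <-> False = True
x3 <-> (x1 <-> x2) = True <-> True = True
(x3 <-> (x1 <-> x2)) <-> x2 = True <-> False = False
((x3 <-> (x1 <-> x2)) <-> x2) ^ x3 = False ^ True = True
~(((x3 <-> (x1 <-> x2)) <-> x2) ^ x3) = ~True = False
~(((x3 <-> (x1 <-> x2)) <-> x2) ^ x3) ^ x1 = False ^ False = False
(~(((x3 <-> (x1 <-> x2)) <-> x2) ^ x3) ^ x1) ^ x3 = False ^ True = True
x3 <-> x1 = True <-> False = False
(x3 <-> x1) ^ x1 = False ^ False = False
((~(((x3 <-> (x1 <-> x2)) <-> x2) ^ x3) ^ x1) ^ x3) <-> ((x3 <-> x1) ^ x1) = True <-> False = False
x2 -> x1 = False -> False = True
(x2 -> x1) <-> x1 = True <-> False = False
((x2 -> x1) <-> x1) <-> x3 = False <-> True = False
~(((x2 -> x1) <-> x1) <-> x3) = ~False = True
~(((x2 -> x1) <-> x1) <-> x3) | x1 = True | False = True
x2 ^ x1 = False ^ False = False
x3 ^ x2 = True ^ False = True
(x2 ^ x1) ^ (x3 ^ x2) = False ^ True = True
~((x2 ^ x1) ^ (x3 ^ x2)) = ~True = False
~((x2 ^ x1) ^ (x3 ^ x2)) ^ x3 = False ^ True = True
(~(((x2 -> x1) <-> x1) <-> x3) | x1) | (~((x2 ^ x1) ^ (x3 ^ x2)) ^ x3) = True | True = True
(((~(((x3 <-> (x1 <-> x2)) <-> x2) ^ x3) ^ x1) ^ x3) <-> ((x3 <-> x1) ^ x1)) -> ((~(((x2 -> x1) <-> x1) <-> x3) | x1) | (~((x2 ^ x1) ^ (x3 ^ x2)) ^ x3)) = False -> True = True

True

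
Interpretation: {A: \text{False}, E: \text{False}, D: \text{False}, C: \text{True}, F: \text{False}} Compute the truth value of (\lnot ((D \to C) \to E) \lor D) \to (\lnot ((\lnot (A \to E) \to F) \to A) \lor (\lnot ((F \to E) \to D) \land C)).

D \to C = \text{False} \to \text{True} = \text{True}
(D \to C) \to E = \text{True} \to \text{False} = \text{False}
\lnot ((D \to C) \to E) = \lnot \text{False} = \text{True}
\lnot ((D \to C) \to E) \lor D = \text{True} \lor \text{False} = \text{True}
A \to E = \text{False} \to \text{False} = \text{True}
\lnot (A \to E) = \lnot \text{True} = \text{False}
\lnot (A \to E) \to F = \text{False} \to \text{False} = \text{True}
(\lnot (A \to E) \to F) \to A = \text{True} \to \text{False} = \text{False}
\lnot ((\lnot (A \to E) \to F) \to A) = \lnot \text{False} = \text{True}
F \to E = \text{False} \to \text{False} = \text{True}
(F \to E) \to D = \text{True} \to \text{False} = \text{False}
\lnot ((F \to E) \to D) = \lnot \text{False} = \text{True}
\lnot ((F \to E) \to D) \land C = \text{True} \land \text{True} = \text{True}
\lnot ((\lnot (A \to E) \to F) \to A) \lor (\lnot ((F \to E) \to D) \land C) = \text{True} \lor \text{True} = \text{True}
(\lnot ((D \to C) \to E) \lor D) \to (\lnot ((\lnot (A \to E) \to F) \to A) \lor (\lnot ((F \to E) \to D) \land C)) = \text{True} \to \text{True} = \text{True}

\text{True}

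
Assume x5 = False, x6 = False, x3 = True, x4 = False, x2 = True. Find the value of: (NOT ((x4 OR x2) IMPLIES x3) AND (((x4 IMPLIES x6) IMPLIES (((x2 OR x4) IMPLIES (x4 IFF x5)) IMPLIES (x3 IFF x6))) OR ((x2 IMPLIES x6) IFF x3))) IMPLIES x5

True

x4 OR x2 = False OR True = True
(x4 OR x2) IMPLIES x3 = True IMPLIES True = True
NOT ((x4 OR x2) IMPLIES x3) = NOT True = False
x4 IMPLIES x6 = False IMPLIES False = True
x2 OR x4 = True OR False = True
x4 IFF x5 = False IFF False = True
(x2 OR x4) IMPLIES (x4 IFF x5) = True IMPLIES True = True
x3 IFF x6 = True IFF False = False
((x2 OR x4) IMPLIES (x4 IFF x5)) IMPLIES (x3 IFF x6) = True IMPLIES False = False
(x4 IMPLIES x6) IMPLIES (((x2 OR x4) IMPLIES (x4 IFF x5)) IMPLIES (x3 IFF x6)) = True IMPLIES False = False
x2 IMPLIES x6 = True IMPLIES False = False
(x2 IMPLIES x6) IFF x3 = False IFF True = False
((x4 IMPLIES x6) IMPLIES (((x2 OR x4) IMPLIES (x4 IFF x5)) IMPLIES (x3 IFF x6))) OR ((x2 IMPLIES x6) IFF x3) = False OR False = False
NOT ((x4 OR x2) IMPLIES x3) AND (((x4 IMPLIES x6) IMPLIES (((x2 OR x4) IMPLIES (x4 IFF x5)) IMPLIES (x3 IFF x6))) OR ((x2 IMPLIES x6) IFF x3)) = False AND False = False
(NOT ((x4 OR x2) IMPLIES x3) AND (((x4 IMPLIES x6) IMPLIES (((x2 OR x4) IMPLIES (x4 IFF x5)) IMPLIES (x3 IFF x6))) OR ((x2 IMPLIES x6) IFF x3))) IMPLIES x5 = False IMPLIES False = True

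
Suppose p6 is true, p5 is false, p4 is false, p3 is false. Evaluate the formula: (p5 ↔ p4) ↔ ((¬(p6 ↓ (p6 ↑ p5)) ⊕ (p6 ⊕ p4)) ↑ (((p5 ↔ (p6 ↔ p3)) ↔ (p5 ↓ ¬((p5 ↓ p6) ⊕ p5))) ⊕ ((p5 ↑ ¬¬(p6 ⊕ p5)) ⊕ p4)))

True

Substituting p6=True, p5=False, p4=False, p3=False:
p5 ↔ p4 = False ↔ False = True
p6 ↑ p5 = True ↑ False = True
p6 ↓ (p6 ↑ p5) = True ↓ True = False
¬(p6 ↓ (p6 ↑ p5)) = ¬False = True
p6 ⊕ p4 = True ⊕ False = True
¬(p6 ↓ (p6 ↑ p5)) ⊕ (p6 ⊕ p4) = True ⊕ True = False
p6 ↔ p3 = True ↔ False = False
p5 ↔ (p6 ↔ p3) = False ↔ False = True
p5 ↓ p6 = False ↓ True = False
(p5 ↓ p6) ⊕ p5 = False ⊕ False = False
¬((p5 ↓ p6) ⊕ p5) = ¬False = True
p5 ↓ ¬((p5 ↓ p6) ⊕ p5) = False ↓ True = False
(p5 ↔ (p6 ↔ p3)) ↔ (p5 ↓ ¬((p5 ↓ p6) ⊕ p5)) = True ↔ False = False
p6 ⊕ p5 = True ⊕ False = True
¬(p6 ⊕ p5) = ¬True = False
¬¬(p6 ⊕ p5) = ¬False = True
p5 ↑ ¬¬(p6 ⊕ p5) = False ↑ True = True
(p5 ↑ ¬¬(p6 ⊕ p5)) ⊕ p4 = True ⊕ False = True
((p5 ↔ (p6 ↔ p3)) ↔ (p5 ↓ ¬((p5 ↓ p6) ⊕ p5))) ⊕ ((p5 ↑ ¬¬(p6 ⊕ p5)) ⊕ p4) = False ⊕ True = True
(¬(p6 ↓ (p6 ↑ p5)) ⊕ (p6 ⊕ p4)) ↑ (((p5 ↔ (p6 ↔ p3)) ↔ (p5 ↓ ¬((p5 ↓ p6) ⊕ p5))) ⊕ ((p5 ↑ ¬¬(p6 ⊕ p5)) ⊕ p4)) = False ↑ True = True
(p5 ↔ p4) ↔ ((¬(p6 ↓ (p6 ↑ p5)) ⊕ (p6 ⊕ p4)) ↑ (((p5 ↔ (p6 ↔ p3)) ↔ (p5 ↓ ¬((p5 ↓ p6) ⊕ p5))) ⊕ ((p5 ↑ ¬¬(p6 ⊕ p5)) ⊕ p4))) = True ↔ True = True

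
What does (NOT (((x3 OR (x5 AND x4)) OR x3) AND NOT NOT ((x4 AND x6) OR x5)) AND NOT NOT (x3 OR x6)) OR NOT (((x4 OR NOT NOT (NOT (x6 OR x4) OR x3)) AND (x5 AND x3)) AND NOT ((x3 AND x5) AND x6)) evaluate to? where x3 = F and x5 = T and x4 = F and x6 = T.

x5 AND x4 = T AND F = F
x3 OR (x5 AND x4) = F OR F = F
(x3 OR (x5 AND x4)) OR x3 = F OR F = F
x4 AND x6 = F AND T = F
(x4 AND x6) OR x5 = F OR T = T
NOT ((x4 AND x6) OR x5) = NOT T = F
NOT NOT ((x4 AND x6) OR x5) = NOT F = T
((x3 OR (x5 AND x4)) OR x3) AND NOT NOT ((x4 AND x6) OR x5) = F AND T = F
NOT (((x3 OR (x5 AND x4)) OR x3) AND NOT NOT ((x4 AND x6) OR x5)) = NOT F = T
x3 OR x6 = F OR T = T
NOT (x3 OR x6) = NOT T = F
NOT NOT (x3 OR x6) = NOT F = T
NOT (((x3 OR (x5 AND x4)) OR x3) AND NOT NOT ((x4 AND x6) OR x5)) AND NOT NOT (x3 OR x6) = T AND T = T
x6 OR x4 = T OR F = T
NOT (x6 OR x4) = NOT T = F
NOT (x6 OR x4) OR x3 = F OR F = F
NOT (NOT (x6 OR x4) OR x3) = NOT F = T
NOT NOT (NOT (x6 OR x4) OR x3) = NOT T = F
x4 OR NOT NOT (NOT (x6 OR x4) OR x3) = F OR F = F
x5 AND x3 = T AND F = F
(x4 OR NOT NOT (NOT (x6 OR x4) OR x3)) AND (x5 AND x3) = F AND F = F
x3 AND x5 = F AND T = F
(x3 AND x5) AND x6 = F AND T = F
NOT ((x3 AND x5) AND x6) = NOT F = T
((x4 OR NOT NOT (NOT (x6 OR x4) OR x3)) AND (x5 AND x3)) AND NOT ((x3 AND x5) AND x6) = F AND T = F
NOT (((x4 OR NOT NOT (NOT (x6 OR x4) OR x3)) AND (x5 AND x3)) AND NOT ((x3 AND x5) AND x6)) = NOT F = T
(NOT (((x3 OR (x5 AND x4)) OR x3) AND NOT NOT ((x4 AND x6) OR x5)) AND NOT NOT (x3 OR x6)) OR NOT (((x4 OR NOT NOT (NOT (x6 OR x4) OR x3)) AND (x5 AND x3)) AND NOT ((x3 AND x5) AND x6)) = T OR T = T

T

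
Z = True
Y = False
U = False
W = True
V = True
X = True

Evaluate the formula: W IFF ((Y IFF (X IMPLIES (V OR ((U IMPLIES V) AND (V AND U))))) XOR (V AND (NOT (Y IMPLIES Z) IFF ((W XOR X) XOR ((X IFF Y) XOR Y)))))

Substituting Z=True, Y=False, U=False, W=True, V=True, X=True:
U IMPLIES V = False IMPLIES True = True
V AND U = True AND False = False
(U IMPLIES V) AND (V AND U) = True AND False = False
V OR ((U IMPLIES V) AND (V AND U)) = True OR False = True
X IMPLIES (V OR ((U IMPLIES V) AND (V AND U))) = True IMPLIES True = True
Y IFF (X IMPLIES (V OR ((U IMPLIES V) AND (V AND U)))) = False IFF True = False
Y IMPLIES Z = False IMPLIES True = True
NOT (Y IMPLIES Z) = NOT True = False
W XOR X = True XOR True = False
X IFF Y = True IFF False = False
(X IFF Y) XOR Y = False XOR False = False
(W XOR X) XOR ((X IFF Y) XOR Y) = False XOR False = False
NOT (Y IMPLIES Z) IFF ((W XOR X) XOR ((X IFF Y) XOR Y)) = False IFF False = True
V AND (NOT (Y IMPLIES Z) IFF ((W XOR X) XOR ((X IFF Y) XOR Y))) = True AND True = True
(Y IFF (X IMPLIES (V OR ((U IMPLIES V) AND (V AND U))))) XOR (V AND (NOT (Y IMPLIES Z) IFF ((W XOR X) XOR ((X IFF Y) XOR Y)))) = False XOR True = True
W IFF ((Y IFF (X IMPLIES (V OR ((U IMPLIES V) AND (V AND U))))) XOR (V AND (NOT (Y IMPLIES Z) IFF ((W XOR X) XOR ((X IFF Y) XOR Y))))) = True IFF True = True

True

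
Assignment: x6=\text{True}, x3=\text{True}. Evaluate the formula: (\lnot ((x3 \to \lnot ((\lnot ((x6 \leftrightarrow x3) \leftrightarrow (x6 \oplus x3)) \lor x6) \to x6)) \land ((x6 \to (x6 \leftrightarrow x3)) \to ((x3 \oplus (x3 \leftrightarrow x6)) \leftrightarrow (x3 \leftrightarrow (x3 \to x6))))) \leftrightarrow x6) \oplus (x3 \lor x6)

Substituting x6=\text{True}, x3=\text{True}:
x6 \leftrightarrow x3 = \text{True} \leftrightarrow \text{True} = \text{True}
x6 \oplus x3 = \text{True} \oplus \text{True} = \text{False}
(x6 \leftrightarrow x3) \leftrightarrow (x6 \oplus x3) = \text{True} \leftrightarrow \text{False} = \text{False}
\lnot ((x6 \leftrightarrow x3) \leftrightarrow (x6 \oplus x3)) = \lnot \text{False} = \text{True}
\lnot ((x6 \leftrightarrow x3) \leftrightarrow (x6 \oplus x3)) \lor x6 = \text{True} \lor \text{True} = \text{True}
(\lnot ((x6 \leftrightarrow x3) \leftrightarrow (x6 \oplus x3)) \lor x6) \to x6 = \text{True} \to \text{True} = \text{True}
\lnot ((\lnot ((x6 \leftrightarrow x3) \leftrightarrow (x6 \oplus x3)) \lor x6) \to x6) = \lnot \text{True} = \text{False}
x3 \to \lnot ((\lnot ((x6 \leftrightarrow x3) \leftrightarrow (x6 \oplus x3)) \lor x6) \to x6) = \text{True} \to \text{False} = \text{False}
x6 \leftrightarrow x3 = \text{True} \leftrightarrow \text{True} = \text{True}
x6 \to (x6 \leftrightarrow x3) = \text{True} \to \text{True} = \text{True}
x3 \leftrightarrow x6 = \text{True} \leftrightarrow \text{True} = \text{True}
x3 \oplus (x3 \leftrightarrow x6) = \text{True} \oplus \text{True} = \text{False}
x3 \to x6 = \text{True} \to \text{True} = \text{True}
x3 \leftrightarrow (x3 \to x6) = \text{True} \leftrightarrow \text{True} = \text{True}
(x3 \oplus (x3 \leftrightarrow x6)) \leftrightarrow (x3 \leftrightarrow (x3 \to x6)) = \text{False} \leftrightarrow \text{True} = \text{False}
(x6 \to (x6 \leftrightarrow x3)) \to ((x3 \oplus (x3 \leftrightarrow x6)) \leftrightarrow (x3 \leftrightarrow (x3 \to x6))) = \text{True} \to \text{False} = \text{False}
(x3 \to \lnot ((\lnot ((x6 \leftrightarrow x3) \leftrightarrow (x6 \oplus x3)) \lor x6) \to x6)) \land ((x6 \to (x6 \leftrightarrow x3)) \to ((x3 \oplus (x3 \leftrightarrow x6)) \leftrightarrow (x3 \leftrightarrow (x3 \to x6)))) = \text{False} \land \text{False} = \text{False}
\lnot ((x3 \to \lnot ((\lnot ((x6 \leftrightarrow x3) \leftrightarrow (x6 \oplus x3)) \lor x6) \to x6)) \land ((x6 \to (x6 \leftrightarrow x3)) \to ((x3 \oplus (x3 \leftrightarrow x6)) \leftrightarrow (x3 \leftrightarrow (x3 \to x6))))) = \lnot \text{False} = \text{True}
\lnot ((x3 \to \lnot ((\lnot ((x6 \leftrightarrow x3) \leftrightarrow (x6 \oplus x3)) \lor x6) \to x6)) \land ((x6 \to (x6 \leftrightarrow x3)) \to ((x3 \oplus (x3 \leftrightarrow x6)) \leftrightarrow (x3 \leftrightarrow (x3 \to x6))))) \leftrightarrow x6 = \text{True} \leftrightarrow \text{True} = \text{True}
x3 \lor x6 = \text{True} \lor \text{True} = \text{True}
(\lnot ((x3 \to \lnot ((\lnot ((x6 \leftrightarrow x3) \leftrightarrow (x6 \oplus x3)) \lor x6) \to x6)) \land ((x6 \to (x6 \leftrightarrow x3)) \to ((x3 \oplus (x3 \leftrightarrow x6)) \leftrightarrow (x3 \leftrightarrow (x3 \to x6))))) \leftrightarrow x6) \oplus (x3 \lor x6) = \text{True} \oplus \text{True} = \text{False}

\text{False}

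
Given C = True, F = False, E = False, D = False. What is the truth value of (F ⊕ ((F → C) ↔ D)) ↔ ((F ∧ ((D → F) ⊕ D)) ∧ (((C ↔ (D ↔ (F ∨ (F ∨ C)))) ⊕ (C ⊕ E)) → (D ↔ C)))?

Substituting C=True, F=False, E=False, D=False:
F → C = False → True = True
(F → C) ↔ D = True ↔ False = False
F ⊕ ((F → C) ↔ D) = False ⊕ False = False
D → F = False → False = True
(D → F) ⊕ D = True ⊕ False = True
F ∧ ((D → F) ⊕ D) = False ∧ True = False
F ∨ C = False ∨ True = True
F ∨ (F ∨ C) = False ∨ True = True
D ↔ (F ∨ (F ∨ C)) = False ↔ True = False
C ↔ (D ↔ (F ∨ (F ∨ C))) = True ↔ False = False
C ⊕ E = True ⊕ False = True
(C ↔ (D ↔ (F ∨ (F ∨ C)))) ⊕ (C ⊕ E) = False ⊕ True = True
D ↔ C = False ↔ True = False
((C ↔ (D ↔ (F ∨ (F ∨ C)))) ⊕ (C ⊕ E)) → (D ↔ C) = True → False = False
(F ∧ ((D → F) ⊕ D)) ∧ (((C ↔ (D ↔ (F ∨ (F ∨ C)))) ⊕ (C ⊕ E)) → (D ↔ C)) = False ∧ False = False
(F ⊕ ((F → C) ↔ D)) ↔ ((F ∧ ((D → F) ⊕ D)) ∧ (((C ↔ (D ↔ (F ∨ (F ∨ C)))) ⊕ (C ⊕ E)) → (D ↔ C))) = False ↔ False = True

True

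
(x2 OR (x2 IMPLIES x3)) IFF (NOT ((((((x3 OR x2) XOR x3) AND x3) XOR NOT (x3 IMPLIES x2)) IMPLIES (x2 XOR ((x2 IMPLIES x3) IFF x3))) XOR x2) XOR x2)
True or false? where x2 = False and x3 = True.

False

x2 IMPLIES x3 = False IMPLIES True = True
x2 OR (x2 IMPLIES x3) = False OR True = True
x3 OR x2 = True OR False = True
(x3 OR x2) XOR x3 = True XOR True = False
((x3 OR x2) XOR x3) AND x3 = False AND True = False
x3 IMPLIES x2 = True IMPLIES False = False
NOT (x3 IMPLIES x2) = NOT False = True
(((x3 OR x2) XOR x3) AND x3) XOR NOT (x3 IMPLIES x2) = False XOR True = True
x2 IMPLIES x3 = False IMPLIES True = True
(x2 IMPLIES x3) IFF x3 = True IFF True = True
x2 XOR ((x2 IMPLIES x3) IFF x3) = False XOR True = True
((((x3 OR x2) XOR x3) AND x3) XOR NOT (x3 IMPLIES x2)) IMPLIES (x2 XOR ((x2 IMPLIES x3) IFF x3)) = True IMPLIES True = True
(((((x3 OR x2) XOR x3) AND x3) XOR NOT (x3 IMPLIES x2)) IMPLIES (x2 XOR ((x2 IMPLIES x3) IFF x3))) XOR x2 = True XOR False = True
NOT ((((((x3 OR x2) XOR x3) AND x3) XOR NOT (x3 IMPLIES x2)) IMPLIES (x2 XOR ((x2 IMPLIES x3) IFF x3))) XOR x2) = NOT True = False
NOT ((((((x3 OR x2) XOR x3) AND x3) XOR NOT (x3 IMPLIES x2)) IMPLIES (x2 XOR ((x2 IMPLIES x3) IFF x3))) XOR x2) XOR x2 = False XOR False = False
(x2 OR (x2 IMPLIES x3)) IFF (NOT ((((((x3 OR x2) XOR x3) AND x3) XOR NOT (x3 IMPLIES x2)) IMPLIES (x2 XOR ((x2 IMPLIES x3) IFF x3))) XOR x2) XOR x2) = True IFF False = False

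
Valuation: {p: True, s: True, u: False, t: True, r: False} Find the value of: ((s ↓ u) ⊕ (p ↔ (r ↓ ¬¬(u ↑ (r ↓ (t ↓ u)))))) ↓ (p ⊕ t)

True

Substituting p=True, s=True, u=False, t=True, r=False:
s ↓ u = True ↓ False = False
t ↓ u = True ↓ False = False
r ↓ (t ↓ u) = False ↓ False = True
u ↑ (r ↓ (t ↓ u)) = False ↑ True = True
¬(u ↑ (r ↓ (t ↓ u))) = ¬True = False
¬¬(u ↑ (r ↓ (t ↓ u))) = ¬False = True
r ↓ ¬¬(u ↑ (r ↓ (t ↓ u))) = False ↓ True = False
p ↔ (r ↓ ¬¬(u ↑ (r ↓ (t ↓ u)))) = True ↔ False = False
(s ↓ u) ⊕ (p ↔ (r ↓ ¬¬(u ↑ (r ↓ (t ↓ u))))) = False ⊕ False = False
p ⊕ t = True ⊕ True = False
((s ↓ u) ⊕ (p ↔ (r ↓ ¬¬(u ↑ (r ↓ (t ↓ u)))))) ↓ (p ⊕ t) = False ↓ False = True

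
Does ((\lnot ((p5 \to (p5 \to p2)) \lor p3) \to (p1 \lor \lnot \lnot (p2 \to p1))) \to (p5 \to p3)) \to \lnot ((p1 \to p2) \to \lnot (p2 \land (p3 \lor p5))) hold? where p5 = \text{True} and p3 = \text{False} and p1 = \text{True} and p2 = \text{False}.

p5 \to p2 = \text{True} \to \text{False} = \text{False}
p5 \to (p5 \to p2) = \text{True} \to \text{False} = \text{False}
(p5 \to (p5 \to p2)) \lor p3 = \text{False} \lor \text{False} = \text{False}
\lnot ((p5 \to (p5 \to p2)) \lor p3) = \lnot \text{False} = \text{True}
p2 \to p1 = \text{False} \to \text{True} = \text{True}
\lnot (p2 \to p1) = \lnot \text{True} = \text{False}
\lnot \lnot (p2 \to p1) = \lnot \text{False} = \text{True}
p1 \lor \lnot \lnot (p2 \to p1) = \text{True} \lor \text{True} = \text{True}
\lnot ((p5 \to (p5 \to p2)) \lor p3) \to (p1 \lor \lnot \lnot (p2 \to p1)) = \text{True} \to \text{True} = \text{True}
p5 \to p3 = \text{True} \to \text{False} = \text{False}
(\lnot ((p5 \to (p5 \to p2)) \lor p3) \to (p1 \lor \lnot \lnot (p2 \to p1))) \to (p5 \to p3) = \text{True} \to \text{False} = \text{False}
p1 \to p2 = \text{True} \to \text{False} = \text{False}
p3 \lor p5 = \text{False} \lor \text{True} = \text{True}
p2 \land (p3 \lor p5) = \text{False} \land \text{True} = \text{False}
\lnot (p2 \land (p3 \lor p5)) = \lnot \text{False} = \text{True}
(p1 \to p2) \to \lnot (p2 \land (p3 \lor p5)) = \text{False} \to \text{True} = \text{True}
\lnot ((p1 \to p2) \to \lnot (p2 \land (p3 \lor p5))) = \lnot \text{True} = \text{False}
((\lnot ((p5 \to (p5 \to p2)) \lor p3) \to (p1 \lor \lnot \lnot (p2 \to p1))) \to (p5 \to p3)) \to \lnot ((p1 \to p2) \to \lnot (p2 \land (p3 \lor p5))) = \text{False} \to \text{False} = \text{True}

\text{True}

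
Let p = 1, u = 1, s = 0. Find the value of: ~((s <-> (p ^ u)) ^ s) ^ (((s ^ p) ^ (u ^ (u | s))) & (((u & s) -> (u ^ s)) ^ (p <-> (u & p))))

Substituting p=1, u=1, s=0:
p ^ u = 1 ^ 1 = 0
s <-> (p ^ u) = 0 <-> 0 = 1
(s <-> (p ^ u)) ^ s = 1 ^ 0 = 1
~((s <-> (p ^ u)) ^ s) = ~1 = 0
s ^ p = 0 ^ 1 = 1
u | s = 1 | 0 = 1
u ^ (u | s) = 1 ^ 1 = 0
(s ^ p) ^ (u ^ (u | s)) = 1 ^ 0 = 1
u & s = 1 & 0 = 0
u ^ s = 1 ^ 0 = 1
(u & s) -> (u ^ s) = 0 -> 1 = 1
u & p = 1 & 1 = 1
p <-> (u & p) = 1 <-> 1 = 1
((u & s) -> (u ^ s)) ^ (p <-> (u & p)) = 1 ^ 1 = 0
((s ^ p) ^ (u ^ (u | s))) & (((u & s) -> (u ^ s)) ^ (p <-> (u & p))) = 1 & 0 = 0
~((s <-> (p ^ u)) ^ s) ^ (((s ^ p) ^ (u ^ (u | s))) & (((u & s) -> (u ^ s)) ^ (p <-> (u & p)))) = 0 ^ 0 = 0

0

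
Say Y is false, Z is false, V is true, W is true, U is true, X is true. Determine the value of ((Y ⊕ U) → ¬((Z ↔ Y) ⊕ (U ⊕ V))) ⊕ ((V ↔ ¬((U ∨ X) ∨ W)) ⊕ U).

T

Y ⊕ U = F ⊕ T = T
Z ↔ Y = F ↔ F = T
U ⊕ V = T ⊕ T = F
(Z ↔ Y) ⊕ (U ⊕ V) = T ⊕ F = T
¬((Z ↔ Y) ⊕ (U ⊕ V)) = ¬T = F
(Y ⊕ U) → ¬((Z ↔ Y) ⊕ (U ⊕ V)) = T → F = F
U ∨ X = T ∨ T = T
(U ∨ X) ∨ W = T ∨ T = T
¬((U ∨ X) ∨ W) = ¬T = F
V ↔ ¬((U ∨ X) ∨ W) = T ↔ F = F
(V ↔ ¬((U ∨ X) ∨ W)) ⊕ U = F ⊕ T = T
((Y ⊕ U) → ¬((Z ↔ Y) ⊕ (U ⊕ V))) ⊕ ((V ↔ ¬((U ∨ X) ∨ W)) ⊕ U) = F ⊕ T = T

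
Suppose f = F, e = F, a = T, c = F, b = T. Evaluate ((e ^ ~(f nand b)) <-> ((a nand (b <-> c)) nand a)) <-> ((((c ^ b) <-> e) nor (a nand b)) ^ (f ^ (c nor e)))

F

Substituting f=F, e=F, a=T, c=F, b=T:
f nand b = F nand T = T
~(f nand b) = ~T = F
e ^ ~(f nand b) = F ^ F = F
b <-> c = T <-> F = F
a nand (b <-> c) = T nand F = T
(a nand (b <-> c)) nand a = T nand T = F
(e ^ ~(f nand b)) <-> ((a nand (b <-> c)) nand a) = F <-> F = T
c ^ b = F ^ T = T
(c ^ b) <-> e = T <-> F = F
a nand b = T nand T = F
((c ^ b) <-> e) nor (a nand b) = F nor F = T
c nor e = F nor F = T
f ^ (c nor e) = F ^ T = T
(((c ^ b) <-> e) nor (a nand b)) ^ (f ^ (c nor e)) = T ^ T = F
((e ^ ~(f nand b)) <-> ((a nand (b <-> c)) nand a)) <-> ((((c ^ b) <-> e) nor (a nand b)) ^ (f ^ (c nor e))) = T <-> F = F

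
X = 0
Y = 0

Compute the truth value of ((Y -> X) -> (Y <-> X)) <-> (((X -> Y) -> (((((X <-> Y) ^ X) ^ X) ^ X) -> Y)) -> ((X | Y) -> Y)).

Substituting X=0, Y=0:
Y -> X = 0 -> 0 = 1
Y <-> X = 0 <-> 0 = 1
(Y -> X) -> (Y <-> X) = 1 -> 1 = 1
X -> Y = 0 -> 0 = 1
X <-> Y = 0 <-> 0 = 1
(X <-> Y) ^ X = 1 ^ 0 = 1
((X <-> Y) ^ X) ^ X = 1 ^ 0 = 1
(((X <-> Y) ^ X) ^ X) ^ X = 1 ^ 0 = 1
((((X <-> Y) ^ X) ^ X) ^ X) -> Y = 1 -> 0 = 0
(X -> Y) -> (((((X <-> Y) ^ X) ^ X) ^ X) -> Y) = 1 -> 0 = 0
X | Y = 0 | 0 = 0
(X | Y) -> Y = 0 -> 0 = 1
((X -> Y) -> (((((X <-> Y) ^ X) ^ X) ^ X) -> Y)) -> ((X | Y) -> Y) = 0 -> 1 = 1
((Y -> X) -> (Y <-> X)) <-> (((X -> Y) -> (((((X <-> Y) ^ X) ^ X) ^ X) -> Y)) -> ((X | Y) -> Y)) = 1 <-> 1 = 1

1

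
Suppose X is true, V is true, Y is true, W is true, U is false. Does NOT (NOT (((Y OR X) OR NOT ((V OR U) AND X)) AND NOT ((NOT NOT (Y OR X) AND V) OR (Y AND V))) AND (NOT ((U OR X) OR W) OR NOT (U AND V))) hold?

Y OR X = T OR T = T
V OR U = T OR F = T
(V OR U) AND X = T AND T = T
NOT ((V OR U) AND X) = NOT T = F
(Y OR X) OR NOT ((V OR U) AND X) = T OR F = T
Y OR X = T OR T = T
NOT (Y OR X) = NOT T = F
NOT NOT (Y OR X) = NOT F = T
NOT NOT (Y OR X) AND V = T AND T = T
Y AND V = T AND T = T
(NOT NOT (Y OR X) AND V) OR (Y AND V) = T OR T = T
NOT ((NOT NOT (Y OR X) AND V) OR (Y AND V)) = NOT T = F
((Y OR X) OR NOT ((V OR U) AND X)) AND NOT ((NOT NOT (Y OR X) AND V) OR (Y AND V)) = T AND F = F
NOT (((Y OR X) OR NOT ((V OR U) AND X)) AND NOT ((NOT NOT (Y OR X) AND V) OR (Y AND V))) = NOT F = T
U OR X = F OR T = T
(U OR X) OR W = T OR T = T
NOT ((U OR X) OR W) = NOT T = F
U AND V = F AND T = F
NOT (U AND V) = NOT F = T
NOT ((U OR X) OR W) OR NOT (U AND V) = F OR T = T
NOT (((Y OR X) OR NOT ((V OR U) AND X)) AND NOT ((NOT NOT (Y OR X) AND V) OR (Y AND V))) AND (NOT ((U OR X) OR W) OR NOT (U AND V)) = T AND T = T
NOT (NOT (((Y OR X) OR NOT ((V OR U) AND X)) AND NOT ((NOT NOT (Y OR X) AND V) OR (Y AND V))) AND (NOT ((U OR X) OR W) OR NOT (U AND V))) = NOT T = F

F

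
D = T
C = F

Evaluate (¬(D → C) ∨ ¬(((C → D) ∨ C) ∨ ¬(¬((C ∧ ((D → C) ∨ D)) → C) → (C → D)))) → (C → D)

Substituting D=T, C=F:
D → C = T → F = F
¬(D → C) = ¬F = T
C → D = F → T = T
(C → D) ∨ C = T ∨ F = T
D → C = T → F = F
(D → C) ∨ D = F ∨ T = T
C ∧ ((D → C) ∨ D) = F ∧ T = F
(C ∧ ((D → C) ∨ D)) → C = F → F = T
¬((C ∧ ((D → C) ∨ D)) → C) = ¬T = F
C → D = F → T = T
¬((C ∧ ((D → C) ∨ D)) → C) → (C → D) = F → T = T
¬(¬((C ∧ ((D → C) ∨ D)) → C) → (C → D)) = ¬T = F
((C → D) ∨ C) ∨ ¬(¬((C ∧ ((D → C) ∨ D)) → C) → (C → D)) = T ∨ F = T
¬(((C → D) ∨ C) ∨ ¬(¬((C ∧ ((D → C) ∨ D)) → C) → (C → D))) = ¬T = F
¬(D → C) ∨ ¬(((C → D) ∨ C) ∨ ¬(¬((C ∧ ((D → C) ∨ D)) → C) → (C → D))) = T ∨ F = T
C → D = F → T = T
(¬(D → C) ∨ ¬(((C → D) ∨ C) ∨ ¬(¬((C ∧ ((D → C) ∨ D)) → C) → (C → D)))) → (C → D) = T → T = T

T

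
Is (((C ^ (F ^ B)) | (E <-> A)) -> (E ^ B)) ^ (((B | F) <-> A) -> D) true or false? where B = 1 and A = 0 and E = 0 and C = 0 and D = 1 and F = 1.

F ^ B = 1 ^ 1 = 0
C ^ (F ^ B) = 0 ^ 0 = 0
E <-> A = 0 <-> 0 = 1
(C ^ (F ^ B)) | (E <-> A) = 0 | 1 = 1
E ^ B = 0 ^ 1 = 1
((C ^ (F ^ B)) | (E <-> A)) -> (E ^ B) = 1 -> 1 = 1
B | F = 1 | 1 = 1
(B | F) <-> A = 1 <-> 0 = 0
((B | F) <-> A) -> D = 0 -> 1 = 1
(((C ^ (F ^ B)) | (E <-> A)) -> (E ^ B)) ^ (((B | F) <-> A) -> D) = 1 ^ 1 = 0

0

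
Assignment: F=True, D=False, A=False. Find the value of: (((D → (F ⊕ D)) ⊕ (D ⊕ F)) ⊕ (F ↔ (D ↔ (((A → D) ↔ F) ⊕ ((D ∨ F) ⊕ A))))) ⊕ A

F ⊕ D = True ⊕ False = True
D → (F ⊕ D) = False → True = True
D ⊕ F = False ⊕ True = True
(D → (F ⊕ D)) ⊕ (D ⊕ F) = True ⊕ True = False
A → D = False → False = True
(A → D) ↔ F = True ↔ True = True
D ∨ F = False ∨ True = True
(D ∨ F) ⊕ A = True ⊕ False = True
((A → D) ↔ F) ⊕ ((D ∨ F) ⊕ A) = True ⊕ True = False
D ↔ (((A → D) ↔ F) ⊕ ((D ∨ F) ⊕ A)) = False ↔ False = True
F ↔ (D ↔ (((A → D) ↔ F) ⊕ ((D ∨ F) ⊕ A))) = True ↔ True = True
((D → (F ⊕ D)) ⊕ (D ⊕ F)) ⊕ (F ↔ (D ↔ (((A → D) ↔ F) ⊕ ((D ∨ F) ⊕ A)))) = False ⊕ True = True
(((D → (F ⊕ D)) ⊕ (D ⊕ F)) ⊕ (F ↔ (D ↔ (((A → D) ↔ F) ⊕ ((D ∨ F) ⊕ A))))) ⊕ A = True ⊕ False = True

True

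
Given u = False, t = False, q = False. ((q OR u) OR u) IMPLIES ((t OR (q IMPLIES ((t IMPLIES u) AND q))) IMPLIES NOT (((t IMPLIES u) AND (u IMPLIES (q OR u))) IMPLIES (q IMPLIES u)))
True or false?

True

q OR u = False OR False = False
(q OR u) OR u = False OR False = False
t IMPLIES u = False IMPLIES False = True
(t IMPLIES u) AND q = True AND False = False
q IMPLIES ((t IMPLIES u) AND q) = False IMPLIES False = True
t OR (q IMPLIES ((t IMPLIES u) AND q)) = False OR True = True
t IMPLIES u = False IMPLIES False = True
q OR u = False OR False = False
u IMPLIES (q OR u) = False IMPLIES False = True
(t IMPLIES u) AND (u IMPLIES (q OR u)) = True AND True = True
q IMPLIES u = False IMPLIES False = True
((t IMPLIES u) AND (u IMPLIES (q OR u))) IMPLIES (q IMPLIES u) = True IMPLIES True = True
NOT (((t IMPLIES u) AND (u IMPLIES (q OR u))) IMPLIES (q IMPLIES u)) = NOT True = False
(t OR (q IMPLIES ((t IMPLIES u) AND q))) IMPLIES NOT (((t IMPLIES u) AND (u IMPLIES (q OR u))) IMPLIES (q IMPLIES u)) = True IMPLIES False = False
((q OR u) OR u) IMPLIES ((t OR (q IMPLIES ((t IMPLIES u) AND q))) IMPLIES NOT (((t IMPLIES u) AND (u IMPLIES (q OR u))) IMPLIES (q IMPLIES u))) = False IMPLIES False = True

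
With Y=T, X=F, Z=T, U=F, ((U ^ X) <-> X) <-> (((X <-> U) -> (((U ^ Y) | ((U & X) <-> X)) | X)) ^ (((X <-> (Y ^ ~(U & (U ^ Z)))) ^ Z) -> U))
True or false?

U ^ X = F ^ F = F
(U ^ X) <-> X = F <-> F = T
X <-> U = F <-> F = T
U ^ Y = F ^ T = T
U & X = F & F = F
(U & X) <-> X = F <-> F = T
(U ^ Y) | ((U & X) <-> X) = T | T = T
((U ^ Y) | ((U & X) <-> X)) | X = T | F = T
(X <-> U) -> (((U ^ Y) | ((U & X) <-> X)) | X) = T -> T = T
U ^ Z = F ^ T = T
U & (U ^ Z) = F & T = F
~(U & (U ^ Z)) = ~F = T
Y ^ ~(U & (U ^ Z)) = T ^ T = F
X <-> (Y ^ ~(U & (U ^ Z))) = F <-> F = T
(X <-> (Y ^ ~(U & (U ^ Z)))) ^ Z = T ^ T = F
((X <-> (Y ^ ~(U & (U ^ Z)))) ^ Z) -> U = F -> F = T
((X <-> U) -> (((U ^ Y) | ((U & X) <-> X)) | X)) ^ (((X <-> (Y ^ ~(U & (U ^ Z)))) ^ Z) -> U) = T ^ T = F
((U ^ X) <-> X) <-> (((X <-> U) -> (((U ^ Y) | ((U & X) <-> X)) | X)) ^ (((X <-> (Y ^ ~(U & (U ^ Z)))) ^ Z) -> U)) = T <-> F = F

F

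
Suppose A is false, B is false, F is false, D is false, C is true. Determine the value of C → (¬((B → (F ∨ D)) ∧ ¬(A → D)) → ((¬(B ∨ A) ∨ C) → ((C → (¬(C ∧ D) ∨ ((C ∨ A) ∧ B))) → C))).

True

Substituting A=False, B=False, F=False, D=False, C=True:
F ∨ D = False ∨ False = False
B → (F ∨ D) = False → False = True
A → D = False → False = True
¬(A → D) = ¬True = False
(B → (F ∨ D)) ∧ ¬(A → D) = True ∧ False = False
¬((B → (F ∨ D)) ∧ ¬(A → D)) = ¬False = True
B ∨ A = False ∨ False = False
¬(B ∨ A) = ¬False = True
¬(B ∨ A) ∨ C = True ∨ True = True
C ∧ D = True ∧ False = False
¬(C ∧ D) = ¬False = True
C ∨ A = True ∨ False = True
(C ∨ A) ∧ B = True ∧ False = False
¬(C ∧ D) ∨ ((C ∨ A) ∧ B) = True ∨ False = True
C → (¬(C ∧ D) ∨ ((C ∨ A) ∧ B)) = True → True = True
(C → (¬(C ∧ D) ∨ ((C ∨ A) ∧ B))) → C = True → True = True
(¬(B ∨ A) ∨ C) → ((C → (¬(C ∧ D) ∨ ((C ∨ A) ∧ B))) → C) = True → True = True
¬((B → (F ∨ D)) ∧ ¬(A → D)) → ((¬(B ∨ A) ∨ C) → ((C → (¬(C ∧ D) ∨ ((C ∨ A) ∧ B))) → C)) = True → True = True
C → (¬((B → (F ∨ D)) ∧ ¬(A → D)) → ((¬(B ∨ A) ∨ C) → ((C → (¬(C ∧ D) ∨ ((C ∨ A) ∧ B))) → C))) = True → True = True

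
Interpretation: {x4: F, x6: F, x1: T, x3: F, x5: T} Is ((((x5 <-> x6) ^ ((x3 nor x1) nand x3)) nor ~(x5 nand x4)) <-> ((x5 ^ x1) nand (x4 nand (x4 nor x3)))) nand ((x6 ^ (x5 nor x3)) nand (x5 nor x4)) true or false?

T

Substituting x4=F, x6=F, x1=T, x3=F, x5=T:
x5 <-> x6 = T <-> F = F
x3 nor x1 = F nor T = F
(x3 nor x1) nand x3 = F nand F = T
(x5 <-> x6) ^ ((x3 nor x1) nand x3) = F ^ T = T
x5 nand x4 = T nand F = T
~(x5 nand x4) = ~T = F
((x5 <-> x6) ^ ((x3 nor x1) nand x3)) nor ~(x5 nand x4) = T nor F = F
x5 ^ x1 = T ^ T = F
x4 nor x3 = F nor F = T
x4 nand (x4 nor x3) = F nand T = T
(x5 ^ x1) nand (x4 nand (x4 nor x3)) = F nand T = T
(((x5 <-> x6) ^ ((x3 nor x1) nand x3)) nor ~(x5 nand x4)) <-> ((x5 ^ x1) nand (x4 nand (x4 nor x3))) = F <-> T = F
x5 nor x3 = T nor F = F
x6 ^ (x5 nor x3) = F ^ F = F
x5 nor x4 = T nor F = F
(x6 ^ (x5 nor x3)) nand (x5 nor x4) = F nand F = T
((((x5 <-> x6) ^ ((x3 nor x1) nand x3)) nor ~(x5 nand x4)) <-> ((x5 ^ x1) nand (x4 nand (x4 nor x3)))) nand ((x6 ^ (x5 nor x3)) nand (x5 nor x4)) = F nand T = T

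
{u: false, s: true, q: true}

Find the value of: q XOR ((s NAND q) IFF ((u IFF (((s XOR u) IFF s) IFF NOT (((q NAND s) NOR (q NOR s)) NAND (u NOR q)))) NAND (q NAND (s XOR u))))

true

s NAND q = true NAND true = false
s XOR u = true XOR false = true
(s XOR u) IFF s = true IFF true = true
q NAND s = true NAND true = false
q NOR s = true NOR true = false
(q NAND s) NOR (q NOR s) = false NOR false = true
u NOR q = false NOR true = false
((q NAND s) NOR (q NOR s)) NAND (u NOR q) = true NAND false = true
NOT (((q NAND s) NOR (q NOR s)) NAND (u NOR q)) = NOT true = false
((s XOR u) IFF s) IFF NOT (((q NAND s) NOR (q NOR s)) NAND (u NOR q)) = true IFF false = false
u IFF (((s XOR u) IFF s) IFF NOT (((q NAND s) NOR (q NOR s)) NAND (u NOR q))) = false IFF false = true
s XOR u = true XOR false = true
q NAND (s XOR u) = true NAND true = false
(u IFF (((s XOR u) IFF s) IFF NOT (((q NAND s) NOR (q NOR s)) NAND (u NOR q)))) NAND (q NAND (s XOR u)) = true NAND false = true
(s NAND q) IFF ((u IFF (((s XOR u) IFF s) IFF NOT (((q NAND s) NOR (q NOR s)) NAND (u NOR q)))) NAND (q NAND (s XOR u))) = false IFF true = false
q XOR ((s NAND q) IFF ((u IFF (((s XOR u) IFF s) IFF NOT (((q NAND s) NOR (q NOR s)) NAND (u NOR q)))) NAND (q NAND (s XOR u)))) = true XOR false = true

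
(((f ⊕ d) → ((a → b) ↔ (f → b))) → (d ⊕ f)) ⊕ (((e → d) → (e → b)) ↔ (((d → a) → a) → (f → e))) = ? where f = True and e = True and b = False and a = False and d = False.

False

f ⊕ d = True ⊕ False = True
a → b = False → False = True
f → b = True → False = False
(a → b) ↔ (f → b) = True ↔ False = False
(f ⊕ d) → ((a → b) ↔ (f → b)) = True → False = False
d ⊕ f = False ⊕ True = True
((f ⊕ d) → ((a → b) ↔ (f → b))) → (d ⊕ f) = False → True = True
e → d = True → False = False
e → b = True → False = False
(e → d) → (e → b) = False → False = True
d → a = False → False = True
(d → a) → a = True → False = False
f → e = True → True = True
((d → a) → a) → (f → e) = False → True = True
((e → d) → (e → b)) ↔ (((d → a) → a) → (f → e)) = True ↔ True = True
(((f ⊕ d) → ((a → b) ↔ (f → b))) → (d ⊕ f)) ⊕ (((e → d) → (e → b)) ↔ (((d → a) → a) → (f → e))) = True ⊕ True = False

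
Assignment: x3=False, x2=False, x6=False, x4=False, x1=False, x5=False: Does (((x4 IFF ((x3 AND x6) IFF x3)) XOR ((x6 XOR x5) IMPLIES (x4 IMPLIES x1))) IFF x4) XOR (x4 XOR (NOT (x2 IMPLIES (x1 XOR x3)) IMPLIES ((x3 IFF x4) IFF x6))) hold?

Substituting x3=False, x2=False, x6=False, x4=False, x1=False, x5=False:
x3 AND x6 = False AND False = False
(x3 AND x6) IFF x3 = False IFF False = True
x4 IFF ((x3 AND x6) IFF x3) = False IFF True = False
x6 XOR x5 = False XOR False = False
x4 IMPLIES x1 = False IMPLIES False = True
(x6 XOR x5) IMPLIES (x4 IMPLIES x1) = False IMPLIES True = True
(x4 IFF ((x3 AND x6) IFF x3)) XOR ((x6 XOR x5) IMPLIES (x4 IMPLIES x1)) = False XOR True = True
((x4 IFF ((x3 AND x6) IFF x3)) XOR ((x6 XOR x5) IMPLIES (x4 IMPLIES x1))) IFF x4 = True IFF False = False
x1 XOR x3 = False XOR False = False
x2 IMPLIES (x1 XOR x3) = False IMPLIES False = True
NOT (x2 IMPLIES (x1 XOR x3)) = NOT True = False
x3 IFF x4 = False IFF False = True
(x3 IFF x4) IFF x6 = True IFF False = False
NOT (x2 IMPLIES (x1 XOR x3)) IMPLIES ((x3 IFF x4) IFF x6) = False IMPLIES False = True
x4 XOR (NOT (x2 IMPLIES (x1 XOR x3)) IMPLIES ((x3 IFF x4) IFF x6)) = False XOR True = True
(((x4 IFF ((x3 AND x6) IFF x3)) XOR ((x6 XOR x5) IMPLIES (x4 IMPLIES x1))) IFF x4) XOR (x4 XOR (NOT (x2 IMPLIES (x1 XOR x3)) IMPLIES ((x3 IFF x4) IFF x6))) = False XOR True = True

True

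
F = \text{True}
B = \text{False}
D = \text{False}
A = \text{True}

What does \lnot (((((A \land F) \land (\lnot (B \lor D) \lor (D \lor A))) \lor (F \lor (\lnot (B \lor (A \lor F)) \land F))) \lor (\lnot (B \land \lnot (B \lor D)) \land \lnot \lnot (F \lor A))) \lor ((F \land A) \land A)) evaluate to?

A \land F = \text{True} \land \text{True} = \text{True}
B \lor D = \text{False} \lor \text{False} = \text{False}
\lnot (B \lor D) = \lnot \text{False} = \text{True}
D \lor A = \text{False} \lor \text{True} = \text{True}
\lnot (B \lor D) \lor (D \lor A) = \text{True} \lor \text{True} = \text{True}
(A \land F) \land (\lnot (B \lor D) \lor (D \lor A)) = \text{True} \land \text{True} = \text{True}
A \lor F = \text{True} \lor \text{True} = \text{True}
B \lor (A \lor F) = \text{False} \lor \text{True} = \text{True}
\lnot (B \lor (A \lor F)) = \lnot \text{True} = \text{False}
\lnot (B \lor (A \lor F)) \land F = \text{False} \land \text{True} = \text{False}
F \lor (\lnot (B \lor (A \lor F)) \land F) = \text{True} \lor \text{False} = \text{True}
((A \land F) \land (\lnot (B \lor D) \lor (D \lor A))) \lor (F \lor (\lnot (B \lor (A \lor F)) \land F)) = \text{True} \lor \text{True} = \text{True}
B \lor D = \text{False} \lor \text{False} = \text{False}
\lnot (B \lor D) = \lnot \text{False} = \text{True}
B \land \lnot (B \lor D) = \text{False} \land \text{True} = \text{False}
\lnot (B \land \lnot (B \lor D)) = \lnot \text{False} = \text{True}
F \lor A = \text{True} \lor \text{True} = \text{True}
\lnot (F \lor A) = \lnot \text{True} = \text{False}
\lnot \lnot (F \lor A) = \lnot \text{False} = \text{True}
\lnot (B \land \lnot (B \lor D)) \land \lnot \lnot (F \lor A) = \text{True} \land \text{True} = \text{True}
(((A \land F) \land (\lnot (B \lor D) \lor (D \lor A))) \lor (F \lor (\lnot (B \lor (A \lor F)) \land F))) \lor (\lnot (B \land \lnot (B \lor D)) \land \lnot \lnot (F \lor A)) = \text{True} \lor \text{True} = \text{True}
F \land A = \text{True} \land \text{True} = \text{True}
(F \land A) \land A = \text{True} \land \text{True} = \text{True}
((((A \land F) \land (\lnot (B \lor D) \lor (D \lor A))) \lor (F \lor (\lnot (B \lor (A \lor F)) \land F))) \lor (\lnot (B \land \lnot (B \lor D)) \land \lnot \lnot (F \lor A))) \lor ((F \land A) \land A) = \text{True} \lor \text{True} = \text{True}
\lnot (((((A \land F) \land (\lnot (B \lor D) \lor (D \lor A))) \lor (F \lor (\lnot (B \lor (A \lor F)) \land F))) \lor (\lnot (B \land \lnot (B \lor D)) \land \lnot \lnot (F \lor A))) \lor ((F \land A) \land A)) = \lnot \text{True} = \text{False}

\text{False}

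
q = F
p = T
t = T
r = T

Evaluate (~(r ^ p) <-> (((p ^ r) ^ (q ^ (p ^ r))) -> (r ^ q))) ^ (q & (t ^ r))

T

r ^ p = T ^ T = F
~(r ^ p) = ~F = T
p ^ r = T ^ T = F
p ^ r = T ^ T = F
q ^ (p ^ r) = F ^ F = F
(p ^ r) ^ (q ^ (p ^ r)) = F ^ F = F
r ^ q = T ^ F = T
((p ^ r) ^ (q ^ (p ^ r))) -> (r ^ q) = F -> T = T
~(r ^ p) <-> (((p ^ r) ^ (q ^ (p ^ r))) -> (r ^ q)) = T <-> T = T
t ^ r = T ^ T = F
q & (t ^ r) = F & F = F
(~(r ^ p) <-> (((p ^ r) ^ (q ^ (p ^ r))) -> (r ^ q))) ^ (q & (t ^ r)) = T ^ F = T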